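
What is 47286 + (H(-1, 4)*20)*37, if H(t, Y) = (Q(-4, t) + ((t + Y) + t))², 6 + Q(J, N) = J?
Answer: 94646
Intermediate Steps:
Q(J, N) = -6 + J
H(t, Y) = (-10 + Y + 2*t)² (H(t, Y) = ((-6 - 4) + ((t + Y) + t))² = (-10 + ((Y + t) + t))² = (-10 + (Y + 2*t))² = (-10 + Y + 2*t)²)
47286 + (H(-1, 4)*20)*37 = 47286 + ((-10 + 4 + 2*(-1))²*20)*37 = 47286 + ((-10 + 4 - 2)²*20)*37 = 47286 + ((-8)²*20)*37 = 47286 + (64*20)*37 = 47286 + 1280*37 = 47286 + 47360 = 94646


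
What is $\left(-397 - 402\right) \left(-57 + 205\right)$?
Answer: $-118252$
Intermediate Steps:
$\left(-397 - 402\right) \left(-57 + 205\right) = \left(-799\right) 148 = -118252$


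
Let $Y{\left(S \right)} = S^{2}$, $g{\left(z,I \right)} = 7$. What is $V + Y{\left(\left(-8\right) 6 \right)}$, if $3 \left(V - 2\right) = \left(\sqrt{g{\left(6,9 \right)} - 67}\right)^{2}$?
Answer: $2286$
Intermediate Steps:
$V = -18$ ($V = 2 + \frac{\left(\sqrt{7 - 67}\right)^{2}}{3} = 2 + \frac{\left(\sqrt{-60}\right)^{2}}{3} = 2 + \frac{\left(2 i \sqrt{15}\right)^{2}}{3} = 2 + \frac{1}{3} \left(-60\right) = 2 - 20 = -18$)
$V + Y{\left(\left(-8\right) 6 \right)} = -18 + \left(\left(-8\right) 6\right)^{2} = -18 + \left(-48\right)^{2} = -18 + 2304 = 2286$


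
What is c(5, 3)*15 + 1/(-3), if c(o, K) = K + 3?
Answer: 269/3 ≈ 89.667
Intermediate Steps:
c(o, K) = 3 + K
c(5, 3)*15 + 1/(-3) = (3 + 3)*15 + 1/(-3) = 6*15 - ⅓ = 90 - ⅓ = 269/3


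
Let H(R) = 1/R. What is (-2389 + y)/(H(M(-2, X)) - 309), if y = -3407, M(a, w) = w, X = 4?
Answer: 23184/1235 ≈ 18.772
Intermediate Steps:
(-2389 + y)/(H(M(-2, X)) - 309) = (-2389 - 3407)/(1/4 - 309) = -5796/(1/4 - 309) = -5796/(-1235/4) = -5796*(-4/1235) = 23184/1235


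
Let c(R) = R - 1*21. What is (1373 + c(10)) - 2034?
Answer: -672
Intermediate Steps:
c(R) = -21 + R (c(R) = R - 21 = -21 + R)
(1373 + c(10)) - 2034 = (1373 + (-21 + 10)) - 2034 = (1373 - 11) - 2034 = 1362 - 2034 = -672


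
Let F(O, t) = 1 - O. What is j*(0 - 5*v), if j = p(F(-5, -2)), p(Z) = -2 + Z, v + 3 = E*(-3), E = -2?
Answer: -60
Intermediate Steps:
v = 3 (v = -3 - 2*(-3) = -3 + 6 = 3)
j = 4 (j = -2 + (1 - 1*(-5)) = -2 + (1 + 5) = -2 + 6 = 4)
j*(0 - 5*v) = 4*(0 - 5*3) = 4*(0 - 15) = 4*(-15) = -60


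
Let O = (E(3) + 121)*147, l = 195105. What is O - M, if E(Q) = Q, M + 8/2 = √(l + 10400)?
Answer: 18232 - √205505 ≈ 17779.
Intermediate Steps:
M = -4 + √205505 (M = -4 + √(195105 + 10400) = -4 + √205505 ≈ 449.33)
O = 18228 (O = (3 + 121)*147 = 124*147 = 18228)
O - M = 18228 - (-4 + √205505) = 18228 + (4 - √205505) = 18232 - √205505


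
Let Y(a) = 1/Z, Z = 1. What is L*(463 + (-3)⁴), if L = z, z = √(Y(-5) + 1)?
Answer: 544*√2 ≈ 769.33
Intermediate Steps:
Y(a) = 1 (Y(a) = 1/1 = 1)
z = √2 (z = √(1 + 1) = √2 ≈ 1.4142)
L = √2 ≈ 1.4142
L*(463 + (-3)⁴) = √2*(463 + (-3)⁴) = √2*(463 + 81) = √2*544 = 544*√2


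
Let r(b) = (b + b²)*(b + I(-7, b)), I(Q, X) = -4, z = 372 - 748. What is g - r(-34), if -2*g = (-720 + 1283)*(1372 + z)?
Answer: -237738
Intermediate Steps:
z = -376
g = -280374 (g = -(-720 + 1283)*(1372 - 376)/2 = -563*996/2 = -½*560748 = -280374)
r(b) = (-4 + b)*(b + b²) (r(b) = (b + b²)*(b - 4) = (b + b²)*(-4 + b) = (-4 + b)*(b + b²))
g - r(-34) = -280374 - (-34)*(-4 + (-34)² - 3*(-34)) = -280374 - (-34)*(-4 + 1156 + 102) = -280374 - (-34)*1254 = -280374 - 1*(-42636) = -280374 + 42636 = -237738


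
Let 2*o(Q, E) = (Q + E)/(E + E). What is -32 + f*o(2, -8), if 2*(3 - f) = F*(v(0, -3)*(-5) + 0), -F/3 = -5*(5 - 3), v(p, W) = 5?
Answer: 311/8 ≈ 38.875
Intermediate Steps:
o(Q, E) = (E + Q)/(4*E) (o(Q, E) = ((Q + E)/(E + E))/2 = ((E + Q)/((2*E)))/2 = ((E + Q)*(1/(2*E)))/2 = ((E + Q)/(2*E))/2 = (E + Q)/(4*E))
F = 30 (F = -(-15)*(5 - 3) = -(-15)*2 = -3*(-10) = 30)
f = 378 (f = 3 - 15*(5*(-5) + 0) = 3 - 15*(-25 + 0) = 3 - 15*(-25) = 3 - ½*(-750) = 3 + 375 = 378)
-32 + f*o(2, -8) = -32 + 378*((¼)*(-8 + 2)/(-8)) = -32 + 378*((¼)*(-⅛)*(-6)) = -32 + 378*(3/16) = -32 + 567/8 = 311/8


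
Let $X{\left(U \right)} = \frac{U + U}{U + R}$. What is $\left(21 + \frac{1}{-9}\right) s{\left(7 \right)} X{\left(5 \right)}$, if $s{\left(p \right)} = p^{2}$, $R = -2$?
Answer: $\frac{92120}{27} \approx 3411.9$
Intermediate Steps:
$X{\left(U \right)} = \frac{2 U}{-2 + U}$ ($X{\left(U \right)} = \frac{U + U}{U - 2} = \frac{2 U}{-2 + U}$)
$\left(21 + \frac{1}{-9}\right) s{\left(7 \right)} X{\left(5 \right)} = \left(21 + \frac{1}{-9}\right) 7^{2} \cdot 2 \cdot 5 \frac{1}{-2 + 5} = \left(21 - \frac{1}{9}\right) 49 \cdot 2 \cdot 5 \cdot \frac{1}{3} = \frac{188}{9} \cdot 49 \cdot 2 \cdot 5 \cdot \frac{1}{3} = \frac{9212}{9} \cdot \frac{10}{3} = \frac{92120}{27}$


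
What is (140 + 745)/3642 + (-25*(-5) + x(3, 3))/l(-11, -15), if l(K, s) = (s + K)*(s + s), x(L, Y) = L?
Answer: 96373/236730 ≈ 0.40710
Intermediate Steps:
l(K, s) = 2*s*(K + s) (l(K, s) = (K + s)*(2*s) = 2*s*(K + s))
(140 + 745)/3642 + (-25*(-5) + x(3, 3))/l(-11, -15) = (140 + 745)/3642 + (-25*(-5) + 3)/((2*(-15)*(-11 - 15))) = 885*(1/3642) + (125 + 3)/((2*(-15)*(-26))) = 295/1214 + 128/780 = 295/1214 + 128*(1/780) = 295/1214 + 32/195 = 96373/236730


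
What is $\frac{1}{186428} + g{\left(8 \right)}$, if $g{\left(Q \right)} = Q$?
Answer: $\frac{1491425}{186428} \approx 8.0$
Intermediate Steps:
$\frac{1}{186428} + g{\left(8 \right)} = \frac{1}{186428} + 8 = \frac{1491425}{186428}$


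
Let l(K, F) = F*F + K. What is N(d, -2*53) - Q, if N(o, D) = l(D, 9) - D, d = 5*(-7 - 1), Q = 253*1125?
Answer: -284544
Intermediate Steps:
Q = 284625
d = -40 (d = 5*(-8) = -40)
l(K, F) = K + F² (l(K, F) = F² + K = K + F²)
N(o, D) = 81 (N(o, D) = (D + 9²) - D = (D + 81) - D = (81 + D) - D = 81)
N(d, -2*53) - Q = 81 - 1*284625 = 81 - 284625 = -284544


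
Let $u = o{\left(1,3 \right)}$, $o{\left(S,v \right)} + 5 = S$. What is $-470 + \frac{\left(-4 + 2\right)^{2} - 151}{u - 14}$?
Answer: $- \frac{2771}{6} \approx -461.83$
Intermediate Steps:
$o{\left(S,v \right)} = -5 + S$
$u = -4$ ($u = -5 + 1 = -4$)
$-470 + \frac{\left(-4 + 2\right)^{2} - 151}{u - 14} = -470 + \frac{\left(-4 + 2\right)^{2} - 151}{-4 - 14} = -470 + \frac{\left(-2\right)^{2} - 151}{-18} = -470 - \frac{4 - 151}{18} = -470 - - \frac{49}{6} = -470 + \frac{49}{6} = - \frac{2771}{6}$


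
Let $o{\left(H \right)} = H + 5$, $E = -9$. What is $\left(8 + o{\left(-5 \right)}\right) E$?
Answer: $-72$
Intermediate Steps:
$o{\left(H \right)} = 5 + H$
$\left(8 + o{\left(-5 \right)}\right) E = \left(8 + \left(5 - 5\right)\right) \left(-9\right) = \left(8 + 0\right) \left(-9\right) = 8 \left(-9\right) = -72$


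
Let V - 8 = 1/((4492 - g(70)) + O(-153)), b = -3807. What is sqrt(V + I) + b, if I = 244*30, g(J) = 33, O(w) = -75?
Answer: -3807 + sqrt(8802511122)/1096 ≈ -3721.4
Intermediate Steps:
I = 7320
V = 35073/4384 (V = 8 + 1/((4492 - 1*33) - 75) = 8 + 1/((4492 - 33) - 75) = 8 + 1/(4459 - 75) = 8 + 1/4384 = 35073/4384 ≈ 8.0002)
sqrt(V + I) + b = sqrt(35073/4384 + 7320) - 3807 = sqrt(32125953/4384) - 3807 = sqrt(8802511122)/1096 - 3807 = -3807 + sqrt(8802511122)/1096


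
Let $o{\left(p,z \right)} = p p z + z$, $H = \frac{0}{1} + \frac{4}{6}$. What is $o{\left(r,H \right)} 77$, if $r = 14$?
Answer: $\frac{30338}{3} \approx 10113.0$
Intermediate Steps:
$H = \frac{2}{3}$ ($H = 0 \cdot 1 + 4 \cdot \frac{1}{6} = 0 + \frac{2}{3} = \frac{2}{3} \approx 0.66667$)
$o{\left(p,z \right)} = z + z p^{2}$ ($o{\left(p,z \right)} = p^{2} z + z = z p^{2} + z = z + z p^{2}$)
$o{\left(r,H \right)} 77 = \frac{2 \left(1 + 14^{2}\right)}{3} \cdot 77 = \frac{2 \left(1 + 196\right)}{3} \cdot 77 = \frac{2}{3} \cdot 197 \cdot 77 = \frac{394}{3} \cdot 77 = \frac{30338}{3}$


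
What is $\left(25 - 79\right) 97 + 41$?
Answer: $-5197$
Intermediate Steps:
$\left(25 - 79\right) 97 + 41 = \left(-54\right) 97 + 41 = -5238 + 41 = -5197$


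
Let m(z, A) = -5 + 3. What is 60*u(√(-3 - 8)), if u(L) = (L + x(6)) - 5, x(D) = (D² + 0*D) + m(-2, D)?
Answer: 1740 + 60*I*√11 ≈ 1740.0 + 199.0*I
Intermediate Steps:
m(z, A) = -2
x(D) = -2 + D² (x(D) = (D² + 0*D) - 2 = (D² + 0) - 2 = D² - 2 = -2 + D²)
u(L) = 29 + L (u(L) = (L + (-2 + 6²)) - 5 = (L + (-2 + 36)) - 5 = (L + 34) - 5 = (34 + L) - 5 = 29 + L)
60*u(√(-3 - 8)) = 60*(29 + √(-3 - 8)) = 60*(29 + √(-11)) = 60*(29 + I*√11) = 1740 + 60*I*√11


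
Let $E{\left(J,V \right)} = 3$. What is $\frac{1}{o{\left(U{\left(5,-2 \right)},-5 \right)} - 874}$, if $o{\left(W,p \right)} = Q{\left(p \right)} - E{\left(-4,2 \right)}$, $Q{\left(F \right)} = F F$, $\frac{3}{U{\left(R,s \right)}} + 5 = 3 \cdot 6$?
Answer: $- \frac{1}{852} \approx -0.0011737$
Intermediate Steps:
$U{\left(R,s \right)} = \frac{3}{13}$ ($U{\left(R,s \right)} = \frac{3}{-5 + 3 \cdot 6} = \frac{3}{-5 + 18} = \frac{3}{13}$)
$Q{\left(F \right)} = F^{2}$
$o{\left(W,p \right)} = -3 + p^{2}$ ($o{\left(W,p \right)} = p^{2} - 3 = -3 + p^{2}$)
$\frac{1}{o{\left(U{\left(5,-2 \right)},-5 \right)} - 874} = \frac{1}{\left(-3 + \left(-5\right)^{2}\right) - 874} = \frac{1}{\left(-3 + 25\right) - 874} = \frac{1}{22 - 874} = \frac{1}{-852} = - \frac{1}{852}$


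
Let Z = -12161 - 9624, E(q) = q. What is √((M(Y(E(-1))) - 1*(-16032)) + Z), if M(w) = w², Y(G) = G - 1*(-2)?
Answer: 2*I*√1438 ≈ 75.842*I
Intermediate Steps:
Y(G) = 2 + G (Y(G) = G + 2 = 2 + G)
Z = -21785
√((M(Y(E(-1))) - 1*(-16032)) + Z) = √(((2 - 1)² - 1*(-16032)) - 21785) = √((1² + 16032) - 21785) = √((1 + 16032) - 21785) = √(16033 - 21785) = √(-5752) = 2*I*√1438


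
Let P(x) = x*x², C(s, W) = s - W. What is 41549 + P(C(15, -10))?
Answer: 57174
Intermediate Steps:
P(x) = x³
41549 + P(C(15, -10)) = 41549 + (15 - 1*(-10))³ = 41549 + (15 + 10)³ = 41549 + 25³ = 41549 + 15625 = 57174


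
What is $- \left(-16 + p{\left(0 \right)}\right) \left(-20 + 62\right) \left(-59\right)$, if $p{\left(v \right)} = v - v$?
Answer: $-39648$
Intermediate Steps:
$p{\left(v \right)} = 0$
$- \left(-16 + p{\left(0 \right)}\right) \left(-20 + 62\right) \left(-59\right) = - \left(-16 + 0\right) \left(-20 + 62\right) \left(-59\right) = - \left(-16\right) 42 \left(-59\right) = - \left(-672\right) \left(-59\right) = \left(-1\right) 39648 = -39648$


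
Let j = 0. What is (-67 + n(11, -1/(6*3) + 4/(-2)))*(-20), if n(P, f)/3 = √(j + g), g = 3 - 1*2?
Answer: 1280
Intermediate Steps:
g = 1 (g = 3 - 2 = 1)
n(P, f) = 3 (n(P, f) = 3*√(0 + 1) = 3*√1 = 3*1 = 3)
(-67 + n(11, -1/(6*3) + 4/(-2)))*(-20) = (-67 + 3)*(-20) = -64*(-20) = 1280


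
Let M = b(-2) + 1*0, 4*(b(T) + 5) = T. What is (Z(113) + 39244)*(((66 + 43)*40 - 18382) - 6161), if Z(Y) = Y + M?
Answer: -1588462649/2 ≈ -7.9423e+8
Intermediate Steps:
b(T) = -5 + T/4
M = -11/2 (M = (-5 + (1/4)*(-2)) + 1*0 = (-5 - 1/2) + 0 = -11/2 + 0 = -11/2 ≈ -5.5000)
Z(Y) = -11/2 + Y (Z(Y) = Y - 11/2 = -11/2 + Y)
(Z(113) + 39244)*(((66 + 43)*40 - 18382) - 6161) = ((-11/2 + 113) + 39244)*(((66 + 43)*40 - 18382) - 6161) = (215/2 + 39244)*((109*40 - 18382) - 6161) = 78703*((4360 - 18382) - 6161)/2 = 78703*(-14022 - 6161)/2 = (78703/2)*(-20183) = -1588462649/2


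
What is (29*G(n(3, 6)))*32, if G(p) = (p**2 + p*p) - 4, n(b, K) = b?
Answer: 12992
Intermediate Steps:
G(p) = -4 + 2*p**2 (G(p) = (p**2 + p**2) - 4 = 2*p**2 - 4 = -4 + 2*p**2)
(29*G(n(3, 6)))*32 = (29*(-4 + 2*3**2))*32 = (29*(-4 + 2*9))*32 = (29*(-4 + 18))*32 = (29*14)*32 = 406*32 = 12992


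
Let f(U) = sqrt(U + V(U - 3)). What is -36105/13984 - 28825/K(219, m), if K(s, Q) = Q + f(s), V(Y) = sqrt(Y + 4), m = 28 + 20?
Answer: -36105/13984 - 28825/(48 + sqrt(219 + 2*sqrt(55))) ≈ -458.01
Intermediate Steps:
m = 48
V(Y) = sqrt(4 + Y)
f(U) = sqrt(U + sqrt(1 + U)) (f(U) = sqrt(U + sqrt(4 + (U - 3))) = sqrt(U + sqrt(4 + (-3 + U))) = sqrt(U + sqrt(1 + U)))
K(s, Q) = Q + sqrt(s + sqrt(1 + s))
-36105/13984 - 28825/K(219, m) = -36105/13984 - 28825/(48 + sqrt(219 + sqrt(1 + 219))) = -36105*1/13984 - 28825/(48 + sqrt(219 + sqrt(220))) = -36105/13984 - 28825/(48 + sqrt(219 + 2*sqrt(55)))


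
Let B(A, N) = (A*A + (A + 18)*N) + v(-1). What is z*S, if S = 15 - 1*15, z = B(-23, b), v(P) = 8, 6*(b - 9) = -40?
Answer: 0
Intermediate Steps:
b = 7/3 (b = 9 + (1/6)*(-40) = 9 - 20/3 = 7/3 ≈ 2.3333)
B(A, N) = 8 + A**2 + N*(18 + A) (B(A, N) = (A*A + (A + 18)*N) + 8 = (A**2 + (18 + A)*N) + 8 = (A**2 + N*(18 + A)) + 8 = 8 + A**2 + N*(18 + A))
z = 1576/3 (z = 8 + (-23)**2 + 18*(7/3) - 23*7/3 = 8 + 529 + 42 - 161/3 = 1576/3 ≈ 525.33)
S = 0 (S = 15 - 15 = 0)
z*S = (1576/3)*0 = 0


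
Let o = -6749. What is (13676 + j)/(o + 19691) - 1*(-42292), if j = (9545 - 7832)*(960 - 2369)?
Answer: 544943123/12942 ≈ 42107.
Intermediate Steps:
j = -2413617 (j = 1713*(-1409) = -2413617)
(13676 + j)/(o + 19691) - 1*(-42292) = (13676 - 2413617)/(-6749 + 19691) - 1*(-42292) = -2399941/12942 + 42292 = 544943123/12942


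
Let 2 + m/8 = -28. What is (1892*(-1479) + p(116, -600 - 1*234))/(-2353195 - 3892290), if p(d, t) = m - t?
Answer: 2797674/6245485 ≈ 0.44795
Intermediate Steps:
m = -240 (m = -16 + 8*(-28) = -16 - 224 = -240)
p(d, t) = -240 - t
(1892*(-1479) + p(116, -600 - 1*234))/(-2353195 - 3892290) = (1892*(-1479) + (-240 - (-600 - 1*234)))/(-2353195 - 3892290) = (-2798268 + (-240 - (-600 - 234)))/(-6245485) = (-2798268 + (-240 - 1*(-834)))*(-1/6245485) = (-2798268 + (-240 + 834))*(-1/6245485) = (-2798268 + 594)*(-1/6245485) = -2797674*(-1/6245485) = 2797674/6245485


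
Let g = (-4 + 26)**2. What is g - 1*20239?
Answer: -19755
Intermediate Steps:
g = 484 (g = 22**2 = 484)
g - 1*20239 = 484 - 1*20239 = 484 - 20239 = -19755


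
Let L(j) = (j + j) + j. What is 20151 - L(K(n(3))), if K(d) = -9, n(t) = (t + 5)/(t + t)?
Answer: 20178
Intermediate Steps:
n(t) = (5 + t)/(2*t) (n(t) = (5 + t)/((2*t)) = (5 + t)*(1/(2*t)) = (5 + t)/(2*t))
L(j) = 3*j (L(j) = 2*j + j = 3*j)
20151 - L(K(n(3))) = 20151 - 3*(-9) = 20151 - 1*(-27) = 20151 + 27 = 20178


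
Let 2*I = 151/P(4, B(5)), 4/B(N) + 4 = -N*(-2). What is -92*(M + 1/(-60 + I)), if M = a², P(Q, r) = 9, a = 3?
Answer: -767556/929 ≈ -826.22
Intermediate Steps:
B(N) = 4/(-4 + 2*N) (B(N) = 4/(-4 - N*(-2)) = 4/(-4 + 2*N))
I = 151/18 (I = (151/9)/2 = (151*(⅑))/2 = (½)*(151/9) = 151/18 ≈ 8.3889)
M = 9 (M = 3² = 9)
-92*(M + 1/(-60 + I)) = -92*(9 + 1/(-60 + 151/18)) = -92*(9 + 1/(-929/18)) = -92*(9 - 18/929) = -92*8343/929 = -767556/929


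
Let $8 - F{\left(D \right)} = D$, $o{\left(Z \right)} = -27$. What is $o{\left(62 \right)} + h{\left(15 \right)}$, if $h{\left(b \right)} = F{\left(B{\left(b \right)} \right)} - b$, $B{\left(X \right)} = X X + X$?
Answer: $-274$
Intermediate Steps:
$B{\left(X \right)} = X + X^{2}$ ($B{\left(X \right)} = X^{2} + X = X + X^{2}$)
$F{\left(D \right)} = 8 - D$
$h{\left(b \right)} = 8 - b - b \left(1 + b\right)$ ($h{\left(b \right)} = \left(8 - b \left(1 + b\right)\right) - b = 8 - b - b \left(1 + b\right)$)
$o{\left(62 \right)} + h{\left(15 \right)} = -27 - \left(7 + 15 \left(1 + 15\right)\right) = -27 - \left(7 + 240\right) = -27 - 247 = -274$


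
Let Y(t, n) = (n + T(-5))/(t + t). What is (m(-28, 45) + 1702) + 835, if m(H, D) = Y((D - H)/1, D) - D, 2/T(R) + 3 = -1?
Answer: 727753/292 ≈ 2492.3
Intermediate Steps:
T(R) = -½ (T(R) = 2/(-3 - 1) = 2/(-4) = 2*(-¼) = -½)
Y(t, n) = (-½ + n)/(2*t) (Y(t, n) = (n - ½)/(t + t) = (-½ + n)/((2*t)) = (-½ + n)*(1/(2*t)) = (-½ + n)/(2*t))
m(H, D) = -D + (-1 + 2*D)/(4*(D - H)) (m(H, D) = (-1 + 2*D)/(4*(((D - H)/1))) - D = (-1 + 2*D)/(4*(((D - H)*1))) - D = (-1 + 2*D)/(4*(D - H)) - D = -D + (-1 + 2*D)/(4*(D - H)))
(m(-28, 45) + 1702) + 835 = ((-¼ + (½)*45 - 1*45*(45 - 1*(-28)))/(45 - 1*(-28)) + 1702) + 835 = ((-¼ + 45/2 - 1*45*(45 + 28))/(45 + 28) + 1702) + 835 = ((-¼ + 45/2 - 1*45*73)/73 + 1702) + 835 = ((-¼ + 45/2 - 3285)/73 + 1702) + 835 = ((1/73)*(-13051/4) + 1702) + 835 = (-13051/292 + 1702) + 835 = 483933/292 + 835 = 727753/292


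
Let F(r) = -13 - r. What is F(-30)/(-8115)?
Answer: -17/8115 ≈ -0.0020949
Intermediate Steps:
F(-30)/(-8115) = (-13 - 1*(-30))/(-8115) = (-13 + 30)*(-1/8115) = 17*(-1/8115) = -17/8115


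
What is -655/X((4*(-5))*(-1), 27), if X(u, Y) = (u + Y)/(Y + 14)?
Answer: -26855/47 ≈ -571.38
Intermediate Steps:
X(u, Y) = (Y + u)/(14 + Y)
-655/X((4*(-5))*(-1), 27) = -655*(14 + 27)/(27 + (4*(-5))*(-1)) = -655*41/(27 - 20*(-1)) = -655*41/(27 + 20) = -655/((1/41)*47) = -655/47/41 = -655*41/47 = -26855/47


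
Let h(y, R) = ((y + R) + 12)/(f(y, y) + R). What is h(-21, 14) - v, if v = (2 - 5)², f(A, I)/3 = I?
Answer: -446/49 ≈ -9.1020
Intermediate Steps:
f(A, I) = 3*I
h(y, R) = (12 + R + y)/(R + 3*y) (h(y, R) = ((y + R) + 12)/(3*y + R) = ((R + y) + 12)/(R + 3*y) = (12 + R + y)/(R + 3*y))
v = 9 (v = (-3)² = 9)
h(-21, 14) - v = (12 + 14 - 21)/(14 + 3*(-21)) - 1*9 = 5/(14 - 63) - 9 = 5/(-49) - 9 = -1/49*5 - 9 = -5/49 - 9 = -446/49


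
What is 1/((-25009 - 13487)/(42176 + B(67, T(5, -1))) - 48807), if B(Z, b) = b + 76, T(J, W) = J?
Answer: -42257/2062475895 ≈ -2.0488e-5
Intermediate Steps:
B(Z, b) = 76 + b
1/((-25009 - 13487)/(42176 + B(67, T(5, -1))) - 48807) = 1/((-25009 - 13487)/(42176 + (76 + 5)) - 48807) = 1/(-38496/(42176 + 81) - 48807) = 1/(-38496/42257 - 48807) = 1/(-2062475895/42257) = -42257/2062475895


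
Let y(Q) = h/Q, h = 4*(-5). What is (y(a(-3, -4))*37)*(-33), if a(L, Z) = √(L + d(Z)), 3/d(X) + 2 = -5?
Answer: -2035*I*√42 ≈ -13188.0*I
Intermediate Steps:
d(X) = -3/7 (d(X) = 3/(-2 - 5) = 3/(-7) = 3*(-⅐) = -3/7)
h = -20
a(L, Z) = √(-3/7 + L) (a(L, Z) = √(L - 3/7) = √(-3/7 + L))
y(Q) = -20/Q
(y(a(-3, -4))*37)*(-33) = (-20*7/√(-21 + 49*(-3))*37)*(-33) = (-20*7/√(-21 - 147)*37)*(-33) = (-20*(-I*√42/12)*37)*(-33) = (-(-5)*I*√42/3*37)*(-33) = ((5*I*√42/3)*37)*(-33) = (185*I*√42/3)*(-33) = -2035*I*√42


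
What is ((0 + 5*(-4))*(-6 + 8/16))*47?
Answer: 5170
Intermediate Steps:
((0 + 5*(-4))*(-6 + 8/16))*47 = ((0 - 20)*(-6 + 8*(1/16)))*47 = -20*(-6 + ½)*47 = -20*(-11/2)*47 = 110*47 = 5170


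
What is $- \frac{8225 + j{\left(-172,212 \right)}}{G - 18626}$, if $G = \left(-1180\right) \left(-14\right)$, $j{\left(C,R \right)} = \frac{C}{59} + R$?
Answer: $\frac{497611}{124254} \approx 4.0048$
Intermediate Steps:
$j{\left(C,R \right)} = R + \frac{C}{59}$ ($j{\left(C,R \right)} = \frac{C}{59} + R = R + \frac{C}{59}$)
$G = 16520$
$- \frac{8225 + j{\left(-172,212 \right)}}{G - 18626} = - \frac{8225 + \left(212 + \frac{1}{59} \left(-172\right)\right)}{16520 - 18626} = - \frac{8225 + \left(212 - \frac{172}{59}\right)}{-2106} = - \frac{\left(8225 + \frac{12336}{59}\right) \left(-1\right)}{2106} = - \frac{497611 \left(-1\right)}{59 \cdot 2106} = \left(-1\right) \left(- \frac{497611}{124254}\right) = \frac{497611}{124254}$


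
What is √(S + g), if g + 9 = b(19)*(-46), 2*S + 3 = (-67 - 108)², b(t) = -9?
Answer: 2*√3929 ≈ 125.36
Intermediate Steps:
S = 15311 (S = -3/2 + (-67 - 108)²/2 = -3/2 + (½)*(-175)² = -3/2 + (½)*30625 = -3/2 + 30625/2 = 15311)
g = 405 (g = -9 - 9*(-46) = -9 + 414 = 405)
√(S + g) = √(15311 + 405) = √15716 = 2*√3929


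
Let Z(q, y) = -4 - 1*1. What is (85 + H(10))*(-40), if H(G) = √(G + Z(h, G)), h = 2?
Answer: -3400 - 40*√5 ≈ -3489.4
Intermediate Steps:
Z(q, y) = -5 (Z(q, y) = -4 - 1 = -5)
H(G) = √(-5 + G) (H(G) = √(G - 5) = √(-5 + G))
(85 + H(10))*(-40) = (85 + √(-5 + 10))*(-40) = (85 + √5)*(-40) = -3400 - 40*√5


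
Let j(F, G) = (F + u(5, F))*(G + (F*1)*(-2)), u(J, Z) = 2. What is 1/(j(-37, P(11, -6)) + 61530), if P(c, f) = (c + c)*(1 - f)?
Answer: 1/53550 ≈ 1.8674e-5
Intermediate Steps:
P(c, f) = 2*c*(1 - f) (P(c, f) = (2*c)*(1 - f) = 2*c*(1 - f))
j(F, G) = (2 + F)*(G - 2*F) (j(F, G) = (F + 2)*(G + (F*1)*(-2)) = (2 + F)*(G + F*(-2)) = (2 + F)*(G - 2*F))
1/(j(-37, P(11, -6)) + 61530) = 1/((-4*(-37) - 2*(-37)² + 2*(2*11*(1 - 1*(-6))) - 74*11*(1 - 1*(-6))) + 61530) = 1/((148 - 2*1369 + 2*(2*11*(1 + 6)) - 74*11*(1 + 6)) + 61530) = 1/((148 - 2738 + 2*(2*11*7) - 74*11*7) + 61530) = 1/((148 - 2738 + 2*154 - 37*154) + 61530) = 1/((148 - 2738 + 308 - 5698) + 61530) = 1/(-7980 + 61530) = 1/53550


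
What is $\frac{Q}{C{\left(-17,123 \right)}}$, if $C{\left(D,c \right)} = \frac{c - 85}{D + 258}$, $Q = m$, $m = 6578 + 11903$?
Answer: $\frac{4453921}{38} \approx 1.1721 \cdot 10^{5}$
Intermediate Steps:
$m = 18481$
$Q = 18481$
$C{\left(D,c \right)} = \frac{-85 + c}{258 + D}$
$\frac{Q}{C{\left(-17,123 \right)}} = \frac{18481}{\frac{1}{258 - 17} \left(-85 + 123\right)} = \frac{18481}{\frac{1}{241} \cdot 38} = \frac{18481}{\frac{38}{241}} = 18481 \cdot \frac{241}{38} = \frac{4453921}{38}$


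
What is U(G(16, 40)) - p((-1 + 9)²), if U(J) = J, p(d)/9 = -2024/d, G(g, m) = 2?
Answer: 2293/8 ≈ 286.63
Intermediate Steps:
p(d) = -18216/d (p(d) = 9*(-2024/d) = -18216/d)
U(G(16, 40)) - p((-1 + 9)²) = 2 - (-18216)/((-1 + 9)²) = 2 - (-18216)/(8²) = 2 - (-18216)/64 = 2 - 1*(-2277/8) = 2 + 2277/8 = 2293/8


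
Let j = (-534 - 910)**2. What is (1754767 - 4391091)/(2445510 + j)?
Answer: -1318162/2265323 ≈ -0.58189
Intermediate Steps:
j = 2085136 (j = (-1444)**2 = 2085136)
(1754767 - 4391091)/(2445510 + j) = (1754767 - 4391091)/(2445510 + 2085136) = -2636324/4530646 = -2636324*1/4530646 = -1318162/2265323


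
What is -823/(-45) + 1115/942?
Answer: 275147/14130 ≈ 19.473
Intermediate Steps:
-823/(-45) + 1115/942 = -823*(-1/45) + 1115*(1/942) = 823/45 + 1115/942 = 275147/14130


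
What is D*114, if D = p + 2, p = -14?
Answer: -1368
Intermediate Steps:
D = -12 (D = -14 + 2 = -12)
D*114 = -12*114 = -1368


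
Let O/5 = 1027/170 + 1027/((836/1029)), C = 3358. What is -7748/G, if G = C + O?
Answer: -110114576/137979737 ≈ -0.79805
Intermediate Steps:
O = 90255841/14212 (O = 5*(1027/170 + 1027/((836/1029))) = 5*(1027*(1/170) + 1027/((836*(1/1029)))) = 5*(1027/170 + 1027/(836/1029)) = 5*(1027/170 + 1027*(1029/836)) = 5*(1027/170 + 1056783/836) = 5*(90255841/71060) = 90255841/14212 ≈ 6350.7)
G = 137979737/14212 (G = 3358 + 90255841/14212 = 137979737/14212 ≈ 9708.7)
-7748/G = -7748/137979737/14212 = -7748*14212/137979737 = -110114576/137979737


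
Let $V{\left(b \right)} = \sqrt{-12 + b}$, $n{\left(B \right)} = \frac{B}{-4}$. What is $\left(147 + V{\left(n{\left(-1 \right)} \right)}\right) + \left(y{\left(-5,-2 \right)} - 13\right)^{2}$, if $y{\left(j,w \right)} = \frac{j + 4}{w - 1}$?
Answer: $\frac{2767}{9} + \frac{i \sqrt{47}}{2} \approx 307.44 + 3.4278 i$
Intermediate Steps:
$n{\left(B \right)} = - \frac{B}{4}$ ($n{\left(B \right)} = B \left(- \frac{1}{4}\right) = - \frac{B}{4}$)
$y{\left(j,w \right)} = \frac{4 + j}{-1 + w}$
$\left(147 + V{\left(n{\left(-1 \right)} \right)}\right) + \left(y{\left(-5,-2 \right)} - 13\right)^{2} = \left(147 + \sqrt{-12 - - \frac{1}{4}}\right) + \left(\frac{4 - 5}{-1 - 2} - 13\right)^{2} = \left(147 + \sqrt{-12 + \frac{1}{4}}\right) + \left(\frac{1}{-3} \left(-1\right) - 13\right)^{2} = \left(147 + \sqrt{- \frac{47}{4}}\right) + \left(\left(- \frac{1}{3}\right) \left(-1\right) - 13\right)^{2} = \left(147 + \frac{i \sqrt{47}}{2}\right) + \left(\frac{1}{3} - 13\right)^{2} = \left(147 + \frac{i \sqrt{47}}{2}\right) + \left(- \frac{38}{3}\right)^{2} = \left(147 + \frac{i \sqrt{47}}{2}\right) + \frac{1444}{9} = \frac{2767}{9} + \frac{i \sqrt{47}}{2}$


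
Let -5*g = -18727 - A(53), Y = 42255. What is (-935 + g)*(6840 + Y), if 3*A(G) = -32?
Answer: 137871852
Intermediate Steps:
A(G) = -32/3 (A(G) = (⅓)*(-32) = -32/3)
g = 56149/15 (g = -(-18727 - 1*(-32/3))/5 = -(-18727 + 32/3)/5 = -⅕*(-56149/3) = 56149/15 ≈ 3743.3)
(-935 + g)*(6840 + Y) = (-935 + 56149/15)*(6840 + 42255) = (42124/15)*49095 = 137871852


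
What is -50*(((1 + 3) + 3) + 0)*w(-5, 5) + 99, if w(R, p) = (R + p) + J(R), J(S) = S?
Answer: 1849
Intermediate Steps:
w(R, p) = p + 2*R (w(R, p) = (R + p) + R = p + 2*R)
-50*(((1 + 3) + 3) + 0)*w(-5, 5) + 99 = -50*(((1 + 3) + 3) + 0)*(5 + 2*(-5)) + 99 = -50*((4 + 3) + 0)*(5 - 10) + 99 = -50*(7 + 0)*(-5) + 99 = -350*(-5) + 99 = -50*(-35) + 99 = 1750 + 99 = 1849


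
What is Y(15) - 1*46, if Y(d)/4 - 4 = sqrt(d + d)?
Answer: -30 + 4*sqrt(30) ≈ -8.0911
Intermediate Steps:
Y(d) = 16 + 4*sqrt(2)*sqrt(d) (Y(d) = 16 + 4*sqrt(d + d) = 16 + 4*sqrt(2*d) = 16 + 4*(sqrt(2)*sqrt(d)) = 16 + 4*sqrt(2)*sqrt(d))
Y(15) - 1*46 = (16 + 4*sqrt(2)*sqrt(15)) - 1*46 = (16 + 4*sqrt(30)) - 46 = -30 + 4*sqrt(30)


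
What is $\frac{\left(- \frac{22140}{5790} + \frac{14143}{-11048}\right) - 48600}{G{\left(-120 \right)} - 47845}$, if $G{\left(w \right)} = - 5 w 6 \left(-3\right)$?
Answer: $\frac{103638913423}{125046622280} \approx 0.8288$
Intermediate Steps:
$G{\left(w \right)} = 90 w$ ($G{\left(w \right)} = - 30 w \left(-3\right) = 90 w$)
$\frac{\left(- \frac{22140}{5790} + \frac{14143}{-11048}\right) - 48600}{G{\left(-120 \right)} - 47845} = \frac{\left(- \frac{22140}{5790} + \frac{14143}{-11048}\right) - 48600}{90 \left(-120\right) - 47845} = \frac{\left(\left(-22140\right) \frac{1}{5790} + 14143 \left(- \frac{1}{11048}\right)\right) - 48600}{-10800 - 47845} = \frac{\left(- \frac{738}{193} - \frac{14143}{11048}\right) - 48600}{-58645} = \left(- \frac{10883023}{2132264} - 48600\right) \left(- \frac{1}{58645}\right) = \left(- \frac{103638913423}{2132264}\right) \left(- \frac{1}{58645}\right) = \frac{103638913423}{125046622280}$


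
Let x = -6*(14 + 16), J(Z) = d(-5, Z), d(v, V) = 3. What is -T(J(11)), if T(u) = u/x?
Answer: 1/60 ≈ 0.016667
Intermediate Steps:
J(Z) = 3
x = -180 (x = -6*30 = -180)
T(u) = -u/180 (T(u) = u/(-180) = u*(-1/180) = -u/180)
-T(J(11)) = -(-1)*3/180 = -1*(-1/60) = 1/60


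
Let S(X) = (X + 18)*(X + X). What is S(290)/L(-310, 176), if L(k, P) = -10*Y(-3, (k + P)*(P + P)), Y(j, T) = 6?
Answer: -8932/3 ≈ -2977.3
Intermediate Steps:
L(k, P) = -60 (L(k, P) = -10*6 = -60)
S(X) = 2*X*(18 + X) (S(X) = (18 + X)*(2*X) = 2*X*(18 + X))
S(290)/L(-310, 176) = (2*290*(18 + 290))/(-60) = (2*290*308)*(-1/60) = 178640*(-1/60) = -8932/3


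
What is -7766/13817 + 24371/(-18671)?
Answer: -481733093/257977207 ≈ -1.8673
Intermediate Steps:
-7766/13817 + 24371/(-18671) = -7766*1/13817 + 24371*(-1/18671) = -7766/13817 - 24371/18671 = -481733093/257977207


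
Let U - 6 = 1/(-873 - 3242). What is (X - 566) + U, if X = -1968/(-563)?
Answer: -1289279443/2316745 ≈ -556.50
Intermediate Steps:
X = 1968/563 (X = -1968*(-1/563) = 1968/563 ≈ 3.4956)
U = 24689/4115 (U = 6 + 1/(-873 - 3242) = 6 + 1/(-4115) = 6 - 1/4115 = 24689/4115 ≈ 5.9998)
(X - 566) + U = (1968/563 - 566) + 24689/4115 = -316690/563 + 24689/4115 = -1289279443/2316745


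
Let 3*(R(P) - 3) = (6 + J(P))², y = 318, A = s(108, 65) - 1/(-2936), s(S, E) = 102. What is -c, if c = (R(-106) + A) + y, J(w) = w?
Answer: -33085787/8808 ≈ -3756.3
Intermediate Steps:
A = 299473/2936 (A = 102 - 1/(-2936) = 102 - 1*(-1/2936) = 102 + 1/2936 = 299473/2936 ≈ 102.00)
R(P) = 3 + (6 + P)²/3
c = 33085787/8808 (c = ((3 + (6 - 106)²/3) + 299473/2936) + 318 = ((3 + (⅓)*(-100)²) + 299473/2936) + 318 = ((3 + (⅓)*10000) + 299473/2936) + 318 = ((3 + 10000/3) + 299473/2936) + 318 = (10009/3 + 299473/2936) + 318 = 30284843/8808 + 318 = 33085787/8808 ≈ 3756.3)
-c = -1*33085787/8808 = -33085787/8808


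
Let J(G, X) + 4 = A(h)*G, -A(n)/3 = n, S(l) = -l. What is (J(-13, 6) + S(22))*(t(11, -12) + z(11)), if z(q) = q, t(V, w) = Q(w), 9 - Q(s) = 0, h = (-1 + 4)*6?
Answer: 13520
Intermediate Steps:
h = 18 (h = 3*6 = 18)
A(n) = -3*n
Q(s) = 9 (Q(s) = 9 - 1*0 = 9 + 0 = 9)
t(V, w) = 9
J(G, X) = -4 - 54*G (J(G, X) = -4 + (-3*18)*G = -4 - 54*G)
(J(-13, 6) + S(22))*(t(11, -12) + z(11)) = ((-4 - 54*(-13)) - 1*22)*(9 + 11) = ((-4 + 702) - 22)*20 = (698 - 22)*20 = 676*20 = 13520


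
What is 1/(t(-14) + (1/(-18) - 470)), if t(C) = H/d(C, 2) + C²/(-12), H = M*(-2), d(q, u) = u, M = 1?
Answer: -18/8773 ≈ -0.0020517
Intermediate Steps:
H = -2 (H = 1*(-2) = -2)
t(C) = -1 - C²/12 (t(C) = -2/2 + C²/(-12) = -2*½ + C²*(-1/12) = -1 - C²/12)
1/(t(-14) + (1/(-18) - 470)) = 1/((-1 - 1/12*(-14)²) + (1/(-18) - 470)) = 1/((-1 - 1/12*196) + (-1/18 - 470)) = 1/((-1 - 49/3) - 8461/18) = 1/(-52/3 - 8461/18) = 1/(-8773/18) = -18/8773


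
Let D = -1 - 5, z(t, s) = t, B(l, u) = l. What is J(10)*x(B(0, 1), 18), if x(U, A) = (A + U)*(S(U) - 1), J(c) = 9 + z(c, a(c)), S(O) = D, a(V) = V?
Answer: -2394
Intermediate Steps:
D = -6
S(O) = -6
J(c) = 9 + c
x(U, A) = -7*A - 7*U (x(U, A) = (A + U)*(-6 - 1) = (A + U)*(-7) = -7*A - 7*U)
J(10)*x(B(0, 1), 18) = (9 + 10)*(-7*18 - 7*0) = 19*(-126 + 0) = 19*(-126) = -2394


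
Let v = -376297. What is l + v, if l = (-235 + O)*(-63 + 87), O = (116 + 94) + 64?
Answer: -375361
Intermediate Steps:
O = 274 (O = 210 + 64 = 274)
l = 936 (l = (-235 + 274)*(-63 + 87) = 39*24 = 936)
l + v = 936 - 376297 = -375361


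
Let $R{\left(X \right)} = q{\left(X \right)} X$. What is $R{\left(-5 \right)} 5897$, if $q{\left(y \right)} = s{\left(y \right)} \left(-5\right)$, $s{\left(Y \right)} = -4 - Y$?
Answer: $147425$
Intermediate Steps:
$q{\left(y \right)} = 20 + 5 y$ ($q{\left(y \right)} = \left(-4 - y\right) \left(-5\right) = 20 + 5 y$)
$R{\left(X \right)} = X \left(20 + 5 X\right)$ ($R{\left(X \right)} = \left(20 + 5 X\right) X = X \left(20 + 5 X\right)$)
$R{\left(-5 \right)} 5897 = 5 \left(-5\right) \left(4 - 5\right) 5897 = 5 \left(-5\right) \left(-1\right) 5897 = 25 \cdot 5897 = 147425$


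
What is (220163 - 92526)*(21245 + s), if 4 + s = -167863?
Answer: -18714392214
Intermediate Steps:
s = -167867 (s = -4 - 167863 = -167867)
(220163 - 92526)*(21245 + s) = (220163 - 92526)*(21245 - 167867) = 127637*(-146622) = -18714392214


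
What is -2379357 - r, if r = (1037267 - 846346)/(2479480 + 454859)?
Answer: -6981840230944/2934339 ≈ -2.3794e+6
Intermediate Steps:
r = 190921/2934339 ≈ 0.065064
-2379357 - r = -2379357 - 1*190921/2934339 = -2379357 - 190921/2934339 = -6981840230944/2934339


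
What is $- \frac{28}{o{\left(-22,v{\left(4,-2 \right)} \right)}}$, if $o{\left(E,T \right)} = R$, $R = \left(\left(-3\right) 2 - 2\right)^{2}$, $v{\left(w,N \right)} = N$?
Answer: $- \frac{7}{16} \approx -0.4375$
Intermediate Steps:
$R = 64$ ($R = \left(-6 - 2\right)^{2} = \left(-8\right)^{2} = 64$)
$o{\left(E,T \right)} = 64$
$- \frac{28}{o{\left(-22,v{\left(4,-2 \right)} \right)}} = - \frac{28}{64} = \left(-28\right) \frac{1}{64} = - \frac{7}{16}$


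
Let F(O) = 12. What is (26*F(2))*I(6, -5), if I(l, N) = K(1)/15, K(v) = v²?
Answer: 104/5 ≈ 20.800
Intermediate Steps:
I(l, N) = 1/15 (I(l, N) = 1²/15 = 1*(1/15) = 1/15)
(26*F(2))*I(6, -5) = (26*12)*(1/15) = 312*(1/15) = 104/5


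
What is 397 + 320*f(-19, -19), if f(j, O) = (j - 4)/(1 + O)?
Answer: 7253/9 ≈ 805.89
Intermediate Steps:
f(j, O) = (-4 + j)/(1 + O)
397 + 320*f(-19, -19) = 397 + 320*((-4 - 19)/(1 - 19)) = 397 + 320*(-23/(-18)) = 397 + 320*(-1/18*(-23)) = 397 + 320*(23/18) = 397 + 3680/9 = 7253/9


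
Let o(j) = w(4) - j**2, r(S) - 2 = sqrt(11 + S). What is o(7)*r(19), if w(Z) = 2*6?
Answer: -74 - 37*sqrt(30) ≈ -276.66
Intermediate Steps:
w(Z) = 12
r(S) = 2 + sqrt(11 + S)
o(j) = 12 - j**2
o(7)*r(19) = (12 - 1*7**2)*(2 + sqrt(11 + 19)) = (12 - 1*49)*(2 + sqrt(30)) = (12 - 49)*(2 + sqrt(30)) = -37*(2 + sqrt(30)) = -74 - 37*sqrt(30)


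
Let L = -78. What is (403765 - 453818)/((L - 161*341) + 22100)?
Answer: 50053/32879 ≈ 1.5223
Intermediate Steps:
(403765 - 453818)/((L - 161*341) + 22100) = (403765 - 453818)/((-78 - 161*341) + 22100) = -50053/((-78 - 54901) + 22100) = -50053/(-54979 + 22100) = -50053/(-32879) = -50053*(-1/32879) = 50053/32879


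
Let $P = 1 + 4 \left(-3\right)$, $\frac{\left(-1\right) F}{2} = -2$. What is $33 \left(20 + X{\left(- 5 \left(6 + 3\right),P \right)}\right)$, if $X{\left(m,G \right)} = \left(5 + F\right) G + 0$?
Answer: $-2607$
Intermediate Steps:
$F = 4$ ($F = \left(-2\right) \left(-2\right) = 4$)
$P = -11$ ($P = 1 - 12 = -11$)
$X{\left(m,G \right)} = 9 G$ ($X{\left(m,G \right)} = \left(5 + 4\right) G + 0 = 9 G + 0 = 9 G$)
$33 \left(20 + X{\left(- 5 \left(6 + 3\right),P \right)}\right) = 33 \left(20 + 9 \left(-11\right)\right) = 33 \left(20 - 99\right) = 33 \left(-79\right) = -2607$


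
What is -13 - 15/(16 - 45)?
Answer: -362/29 ≈ -12.483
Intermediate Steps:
-13 - 15/(16 - 45) = -13 - 15/(-29) = -13 - 1/29*(-15) = -13 + 15/29 = -362/29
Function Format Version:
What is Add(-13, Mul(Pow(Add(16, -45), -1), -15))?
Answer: Rational(-362, 29) ≈ -12.483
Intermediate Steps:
Add(-13, Mul(Pow(Add(16, -45), -1), -15)) = Add(-13, Mul(Pow(-29, -1), -15)) = Add(-13, Mul(Rational(-1, 29), -15)) = Add(-13, Rational(15, 29)) = Rational(-362, 29)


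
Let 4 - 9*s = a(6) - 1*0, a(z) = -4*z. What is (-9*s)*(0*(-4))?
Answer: 0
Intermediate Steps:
s = 28/9 (s = 4/9 - (-4*6 - 1*0)/9 = 4/9 - (-24 + 0)/9 = 4/9 - 1/9*(-24) = 4/9 + 8/3 = 28/9 ≈ 3.1111)
(-9*s)*(0*(-4)) = (-9*28/9)*(0*(-4)) = -28*0 = 0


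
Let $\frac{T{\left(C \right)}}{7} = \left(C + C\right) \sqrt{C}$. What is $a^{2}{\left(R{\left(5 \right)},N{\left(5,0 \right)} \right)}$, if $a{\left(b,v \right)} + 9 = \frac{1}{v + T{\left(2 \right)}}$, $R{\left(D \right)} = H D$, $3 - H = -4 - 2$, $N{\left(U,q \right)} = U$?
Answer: $\frac{192989232}{2380849} - \frac{777952 \sqrt{2}}{2380849} \approx 80.597$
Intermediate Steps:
$T{\left(C \right)} = 14 C^{\frac{3}{2}}$ ($T{\left(C \right)} = 7 \left(C + C\right) \sqrt{C} = 7 \cdot 2 C \sqrt{C} = 7 \cdot 2 C^{\frac{3}{2}} = 14 C^{\frac{3}{2}}$)
$H = 9$ ($H = 3 - \left(-4 - 2\right) = 3 - -6 = 3 + 6 = 9$)
$R{\left(D \right)} = 9 D$
$a{\left(b,v \right)} = -9 + \frac{1}{v + 28 \sqrt{2}}$ ($a{\left(b,v \right)} = -9 + \frac{1}{v + 14 \cdot 2^{\frac{3}{2}}} = -9 + \frac{1}{v + 14 \cdot 2 \sqrt{2}} = -9 + \frac{1}{v + 28 \sqrt{2}}$)
$a^{2}{\left(R{\left(5 \right)},N{\left(5,0 \right)} \right)} = \left(\frac{1 - 252 \sqrt{2} - 45}{5 + 28 \sqrt{2}}\right)^{2} = \left(\frac{-44 - 252 \sqrt{2}}{5 + 28 \sqrt{2}}\right)^{2} = \frac{\left(-44 - 252 \sqrt{2}\right)^{2}}{\left(5 + 28 \sqrt{2}\right)^{2}}$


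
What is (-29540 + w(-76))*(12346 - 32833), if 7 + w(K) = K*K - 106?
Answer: 489168099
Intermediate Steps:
w(K) = -113 + K² (w(K) = -7 + (K*K - 106) = -7 + (K² - 106) = -7 + (-106 + K²) = -113 + K²)
(-29540 + w(-76))*(12346 - 32833) = (-29540 + (-113 + (-76)²))*(12346 - 32833) = (-29540 + (-113 + 5776))*(-20487) = (-29540 + 5663)*(-20487) = -23877*(-20487) = 489168099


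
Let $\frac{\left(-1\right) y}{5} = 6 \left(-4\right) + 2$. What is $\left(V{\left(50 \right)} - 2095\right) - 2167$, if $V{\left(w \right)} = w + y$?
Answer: $-4102$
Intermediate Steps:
$y = 110$ ($y = - 5 \left(6 \left(-4\right) + 2\right) = - 5 \left(-24 + 2\right) = \left(-5\right) \left(-22\right) = 110$)
$V{\left(w \right)} = 110 + w$ ($V{\left(w \right)} = w + 110 = 110 + w$)
$\left(V{\left(50 \right)} - 2095\right) - 2167 = \left(\left(110 + 50\right) - 2095\right) - 2167 = \left(160 - 2095\right) - 2167 = -1935 - 2167 = -4102$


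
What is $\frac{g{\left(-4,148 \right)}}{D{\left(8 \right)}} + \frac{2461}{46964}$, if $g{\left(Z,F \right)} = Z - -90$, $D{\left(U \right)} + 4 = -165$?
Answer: $- \frac{3622995}{7936916} \approx -0.45647$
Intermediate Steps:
$D{\left(U \right)} = -169$ ($D{\left(U \right)} = -4 - 165 = -169$)
$g{\left(Z,F \right)} = 90 + Z$ ($g{\left(Z,F \right)} = Z + 90 = 90 + Z$)
$\frac{g{\left(-4,148 \right)}}{D{\left(8 \right)}} + \frac{2461}{46964} = \frac{90 - 4}{-169} + \frac{2461}{46964} = 86 \left(- \frac{1}{169}\right) + 2461 \cdot \frac{1}{46964} = - \frac{86}{169} + \frac{2461}{46964} = - \frac{3622995}{7936916}$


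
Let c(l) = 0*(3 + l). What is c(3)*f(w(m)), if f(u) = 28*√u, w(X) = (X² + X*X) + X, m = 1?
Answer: 0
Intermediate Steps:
w(X) = X + 2*X² (w(X) = (X² + X²) + X = 2*X² + X = X + 2*X²)
c(l) = 0
c(3)*f(w(m)) = 0*(28*√(1*(1 + 2*1))) = 0*(28*√(1*(1 + 2))) = 0*(28*√(1*3)) = 0*(28*√3) = 0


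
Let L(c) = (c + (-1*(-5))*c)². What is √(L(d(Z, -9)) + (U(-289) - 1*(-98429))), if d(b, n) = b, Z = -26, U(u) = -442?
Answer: √122323 ≈ 349.75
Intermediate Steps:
L(c) = 36*c² (L(c) = (c + 5*c)² = (6*c)² = 36*c²)
√(L(d(Z, -9)) + (U(-289) - 1*(-98429))) = √(36*(-26)² + (-442 - 1*(-98429))) = √(36*676 + (-442 + 98429)) = √(24336 + 97987) = √122323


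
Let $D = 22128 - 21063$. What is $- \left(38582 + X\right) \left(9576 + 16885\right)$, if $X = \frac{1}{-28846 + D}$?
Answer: $- \frac{28362131321401}{27781} \approx -1.0209 \cdot 10^{9}$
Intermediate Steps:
$D = 1065$
$X = - \frac{1}{27781}$ ($X = \frac{1}{-28846 + 1065} = \frac{1}{-27781} = - \frac{1}{27781} \approx -3.5996 \cdot 10^{-5}$)
$- \left(38582 + X\right) \left(9576 + 16885\right) = - \left(38582 - \frac{1}{27781}\right) \left(9576 + 16885\right) = - \frac{1071846541 \cdot 26461}{27781} = \left(-1\right) \frac{28362131321401}{27781} = - \frac{28362131321401}{27781}$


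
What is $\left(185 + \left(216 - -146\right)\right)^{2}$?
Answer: $299209$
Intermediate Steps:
$\left(185 + \left(216 - -146\right)\right)^{2} = \left(185 + \left(216 + 146\right)\right)^{2} = \left(185 + 362\right)^{2} = 547^{2} = 299209$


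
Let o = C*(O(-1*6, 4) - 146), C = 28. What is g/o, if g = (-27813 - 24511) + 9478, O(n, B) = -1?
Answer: 7141/686 ≈ 10.410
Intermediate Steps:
o = -4116 (o = 28*(-1 - 146) = 28*(-147) = -4116)
g = -42846 (g = -52324 + 9478 = -42846)
g/o = -42846/(-4116) = -42846*(-1/4116) = 7141/686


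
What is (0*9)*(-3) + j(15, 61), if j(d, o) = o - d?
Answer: 46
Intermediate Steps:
(0*9)*(-3) + j(15, 61) = (0*9)*(-3) + (61 - 1*15) = 0*(-3) + (61 - 15) = 0 + 46 = 46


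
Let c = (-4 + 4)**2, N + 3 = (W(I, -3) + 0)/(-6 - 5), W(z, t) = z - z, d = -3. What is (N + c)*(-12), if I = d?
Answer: 36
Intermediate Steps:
I = -3
W(z, t) = 0
N = -3 (N = -3 + (0 + 0)/(-6 - 5) = -3 + 0/(-11) = -3 + 0*(-1/11) = -3 + 0 = -3)
c = 0 (c = 0**2 = 0)
(N + c)*(-12) = (-3 + 0)*(-12) = -3*(-12) = 36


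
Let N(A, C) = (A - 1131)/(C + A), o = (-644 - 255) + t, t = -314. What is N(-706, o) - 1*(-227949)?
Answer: 437435968/1919 ≈ 2.2795e+5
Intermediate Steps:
o = -1213 (o = (-644 - 255) - 314 = -899 - 314 = -1213)
N(A, C) = (-1131 + A)/(A + C)
N(-706, o) - 1*(-227949) = (-1131 - 706)/(-706 - 1213) - 1*(-227949) = -1837/(-1919) + 227949 = -1/1919*(-1837) + 227949 = 1837/1919 + 227949 = 437435968/1919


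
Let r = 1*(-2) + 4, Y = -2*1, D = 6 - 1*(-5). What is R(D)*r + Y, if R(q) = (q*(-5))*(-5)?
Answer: 548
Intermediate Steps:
D = 11 (D = 6 + 5 = 11)
Y = -2
r = 2 (r = -2 + 4 = 2)
R(q) = 25*q (R(q) = -5*q*(-5) = 25*q)
R(D)*r + Y = (25*11)*2 - 2 = 275*2 - 2 = 550 - 2 = 548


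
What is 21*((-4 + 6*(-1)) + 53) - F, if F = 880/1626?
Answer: 733699/813 ≈ 902.46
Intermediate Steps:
F = 440/813 (F = 880*(1/1626) = 440/813 ≈ 0.54121)
21*((-4 + 6*(-1)) + 53) - F = 21*((-4 + 6*(-1)) + 53) - 1*440/813 = 21*((-4 - 6) + 53) - 440/813 = 21*(-10 + 53) - 440/813 = 21*43 - 440/813 = 903 - 440/813 = 733699/813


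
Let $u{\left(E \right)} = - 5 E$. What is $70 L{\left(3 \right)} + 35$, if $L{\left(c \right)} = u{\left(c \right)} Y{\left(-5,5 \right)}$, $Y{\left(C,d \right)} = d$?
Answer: $-5215$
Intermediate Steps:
$L{\left(c \right)} = - 25 c$ ($L{\left(c \right)} = - 5 c 5 = - 25 c$)
$70 L{\left(3 \right)} + 35 = 70 \left(\left(-25\right) 3\right) + 35 = 70 \left(-75\right) + 35 = -5250 + 35 = -5215$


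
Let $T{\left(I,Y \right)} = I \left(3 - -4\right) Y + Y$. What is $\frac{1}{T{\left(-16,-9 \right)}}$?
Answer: $\frac{1}{999} \approx 0.001001$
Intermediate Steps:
$T{\left(I,Y \right)} = Y + 7 I Y$ ($T{\left(I,Y \right)} = I \left(3 + 4\right) Y + Y = I 7 Y + Y = 7 I Y + Y = Y + 7 I Y$)
$\frac{1}{T{\left(-16,-9 \right)}} = \frac{1}{\left(-9\right) \left(1 + 7 \left(-16\right)\right)} = \frac{1}{\left(-9\right) \left(1 - 112\right)} = \frac{1}{\left(-9\right) \left(-111\right)} = \frac{1}{999}$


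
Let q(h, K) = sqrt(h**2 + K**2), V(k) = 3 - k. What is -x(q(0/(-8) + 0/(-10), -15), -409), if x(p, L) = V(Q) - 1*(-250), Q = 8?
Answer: -245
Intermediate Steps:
q(h, K) = sqrt(K**2 + h**2)
x(p, L) = 245 (x(p, L) = (3 - 1*8) - 1*(-250) = (3 - 8) + 250 = -5 + 250 = 245)
-x(q(0/(-8) + 0/(-10), -15), -409) = -1*245 = -245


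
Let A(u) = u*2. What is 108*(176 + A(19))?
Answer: 23112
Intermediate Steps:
A(u) = 2*u
108*(176 + A(19)) = 108*(176 + 2*19) = 108*(176 + 38) = 108*214 = 23112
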